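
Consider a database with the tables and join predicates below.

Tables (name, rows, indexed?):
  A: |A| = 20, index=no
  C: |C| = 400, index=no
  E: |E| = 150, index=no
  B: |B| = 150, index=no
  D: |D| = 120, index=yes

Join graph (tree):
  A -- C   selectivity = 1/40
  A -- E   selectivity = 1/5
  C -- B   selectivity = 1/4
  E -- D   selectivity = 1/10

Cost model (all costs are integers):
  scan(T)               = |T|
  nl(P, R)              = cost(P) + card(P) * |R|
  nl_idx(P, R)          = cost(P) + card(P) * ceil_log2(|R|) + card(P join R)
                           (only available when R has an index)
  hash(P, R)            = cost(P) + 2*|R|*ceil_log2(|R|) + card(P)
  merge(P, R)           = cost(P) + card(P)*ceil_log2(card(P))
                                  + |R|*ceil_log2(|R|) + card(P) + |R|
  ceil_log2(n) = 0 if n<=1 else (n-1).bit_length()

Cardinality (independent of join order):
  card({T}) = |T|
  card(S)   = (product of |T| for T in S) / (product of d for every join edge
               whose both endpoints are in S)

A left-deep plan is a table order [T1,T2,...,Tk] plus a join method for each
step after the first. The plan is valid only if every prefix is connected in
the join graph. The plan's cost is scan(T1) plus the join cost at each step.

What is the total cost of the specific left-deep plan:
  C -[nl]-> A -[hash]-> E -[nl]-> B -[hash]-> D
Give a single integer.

1137680

step 1: scan C: cost=400, card=400
step 2: join A via nl
    card(P join A) = 400*20/(40) = 200
    cost = 400 + 400*20 = 8400
step 3: join E via hash
    card(P join E) = 200*150/(5) = 6000
    cost = 8400 + 2*150*8 + 200 = 11000
step 4: join B via nl
    card(P join B) = 6000*150/(4) = 225000
    cost = 11000 + 6000*150 = 911000
step 5: join D via hash
    card(P join D) = 225000*120/(10) = 2700000
    cost = 911000 + 2*120*7 + 225000 = 1137680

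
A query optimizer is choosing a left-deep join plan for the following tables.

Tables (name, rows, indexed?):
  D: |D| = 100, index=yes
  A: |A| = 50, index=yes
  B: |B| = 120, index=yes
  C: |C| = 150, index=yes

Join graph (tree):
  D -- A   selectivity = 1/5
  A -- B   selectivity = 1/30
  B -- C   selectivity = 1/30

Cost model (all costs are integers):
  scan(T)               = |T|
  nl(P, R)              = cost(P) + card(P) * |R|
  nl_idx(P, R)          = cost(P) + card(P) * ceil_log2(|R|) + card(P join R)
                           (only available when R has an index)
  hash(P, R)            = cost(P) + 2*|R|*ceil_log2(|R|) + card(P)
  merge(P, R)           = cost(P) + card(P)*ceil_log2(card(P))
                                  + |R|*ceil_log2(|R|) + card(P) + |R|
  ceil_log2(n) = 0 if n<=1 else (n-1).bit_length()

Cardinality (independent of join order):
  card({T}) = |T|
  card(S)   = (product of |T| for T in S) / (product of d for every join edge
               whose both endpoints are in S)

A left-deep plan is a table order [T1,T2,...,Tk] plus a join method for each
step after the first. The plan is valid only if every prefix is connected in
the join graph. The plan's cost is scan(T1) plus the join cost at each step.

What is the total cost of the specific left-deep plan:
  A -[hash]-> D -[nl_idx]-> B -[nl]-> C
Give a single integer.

612500

step 1: scan A: cost=50, card=50
step 2: join D via hash
    card(P join D) = 50*100/(5) = 1000
    cost = 50 + 2*100*7 + 50 = 1500
step 3: join B via nl_idx
    card(P join B) = 1000*120/(30) = 4000
    cost = 1500 + 1000*7 + 4000 = 12500
step 4: join C via nl
    card(P join C) = 4000*150/(30) = 20000
    cost = 12500 + 4000*150 = 612500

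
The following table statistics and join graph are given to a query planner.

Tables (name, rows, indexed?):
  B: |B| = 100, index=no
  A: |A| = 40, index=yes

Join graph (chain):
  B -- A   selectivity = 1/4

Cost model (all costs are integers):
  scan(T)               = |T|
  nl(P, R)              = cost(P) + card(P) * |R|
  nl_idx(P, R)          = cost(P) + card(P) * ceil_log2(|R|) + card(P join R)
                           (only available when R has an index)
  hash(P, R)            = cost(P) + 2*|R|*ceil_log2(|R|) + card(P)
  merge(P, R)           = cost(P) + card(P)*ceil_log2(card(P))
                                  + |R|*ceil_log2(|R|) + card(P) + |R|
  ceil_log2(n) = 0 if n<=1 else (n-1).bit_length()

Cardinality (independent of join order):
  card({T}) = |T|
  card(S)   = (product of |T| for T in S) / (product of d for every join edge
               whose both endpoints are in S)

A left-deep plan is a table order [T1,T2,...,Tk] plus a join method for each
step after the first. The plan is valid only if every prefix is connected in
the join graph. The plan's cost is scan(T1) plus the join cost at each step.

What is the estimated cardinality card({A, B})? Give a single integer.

1000

Tables in S: A(40), B(100)
Edges inside S: B-A(d=4)
numerator = 40 * 100 = 4000
denominator = 4 = 4
card(S) = 4000 / 4 = 1000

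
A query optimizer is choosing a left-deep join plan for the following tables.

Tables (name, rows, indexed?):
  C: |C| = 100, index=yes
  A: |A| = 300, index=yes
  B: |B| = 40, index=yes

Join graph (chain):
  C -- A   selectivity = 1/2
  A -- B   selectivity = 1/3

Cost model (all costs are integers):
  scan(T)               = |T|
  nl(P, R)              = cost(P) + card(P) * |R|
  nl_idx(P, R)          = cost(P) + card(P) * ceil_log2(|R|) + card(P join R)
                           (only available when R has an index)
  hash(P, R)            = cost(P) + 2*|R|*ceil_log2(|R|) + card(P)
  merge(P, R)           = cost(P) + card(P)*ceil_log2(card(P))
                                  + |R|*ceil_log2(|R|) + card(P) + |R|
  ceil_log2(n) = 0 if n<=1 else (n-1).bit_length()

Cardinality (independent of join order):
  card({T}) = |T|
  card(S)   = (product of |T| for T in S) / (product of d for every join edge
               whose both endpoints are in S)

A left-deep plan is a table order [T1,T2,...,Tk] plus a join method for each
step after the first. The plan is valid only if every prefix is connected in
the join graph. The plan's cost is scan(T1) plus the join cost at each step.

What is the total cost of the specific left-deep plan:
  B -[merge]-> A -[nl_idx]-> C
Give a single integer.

step 1: scan B: cost=40, card=40
step 2: join A via merge
    card(P join A) = 40*300/(3) = 4000
    cost = 40 + 40*6 + 300*9 + 40 + 300 = 3320
step 3: join C via nl_idx
    card(P join C) = 4000*100/(2) = 200000
    cost = 3320 + 4000*7 + 200000 = 231320

231320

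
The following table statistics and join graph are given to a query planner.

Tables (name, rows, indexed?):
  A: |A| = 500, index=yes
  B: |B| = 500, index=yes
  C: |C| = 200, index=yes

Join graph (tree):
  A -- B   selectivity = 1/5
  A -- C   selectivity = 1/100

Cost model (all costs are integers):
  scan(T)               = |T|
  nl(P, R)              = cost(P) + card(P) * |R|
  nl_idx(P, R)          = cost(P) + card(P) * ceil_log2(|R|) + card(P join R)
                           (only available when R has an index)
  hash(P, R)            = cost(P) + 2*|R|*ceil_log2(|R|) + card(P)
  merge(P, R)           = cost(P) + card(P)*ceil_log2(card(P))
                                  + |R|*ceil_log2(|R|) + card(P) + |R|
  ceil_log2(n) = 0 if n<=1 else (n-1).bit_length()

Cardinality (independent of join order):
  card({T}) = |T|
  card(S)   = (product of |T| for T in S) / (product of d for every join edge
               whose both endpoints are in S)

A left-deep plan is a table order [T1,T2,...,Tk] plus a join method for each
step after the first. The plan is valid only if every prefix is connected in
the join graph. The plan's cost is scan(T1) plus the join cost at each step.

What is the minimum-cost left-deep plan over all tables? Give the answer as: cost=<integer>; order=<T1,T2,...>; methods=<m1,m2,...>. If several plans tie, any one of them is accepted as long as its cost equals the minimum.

Selinger DP (subsets sized 1..n):
  {A}: scan cost=500, card=500
  {B}: scan cost=500, card=500
  {C}: scan cost=200, card=200
  {AB}: card=50000; try (B,hash)→10000, (A,hash)→10000, (B,merge)→10500, (A,merge)→10500, (B,nl_idx)→55000, (A,nl_idx)→55000 …(+2); best=10000 via (B,hash)
  {AC}: card=1000; try (A,nl_idx)→3000, (C,hash)→4200, (C,nl_idx)→5500, (A,merge)→7000, (C,merge)→7300, (A,hash)→9400 …(+2); best=3000 via (A,nl_idx)
  {ABC}: card=100000; try (B,hash)→13000, (B,merge)→19000, (C,hash)→63200, (B,nl_idx)→112000, (B,nl)→503000, (C,nl_idx)→510000 …(+2); best=13000 via (B,hash)

cost=13000; order=C,A,B; methods=nl_idx,hash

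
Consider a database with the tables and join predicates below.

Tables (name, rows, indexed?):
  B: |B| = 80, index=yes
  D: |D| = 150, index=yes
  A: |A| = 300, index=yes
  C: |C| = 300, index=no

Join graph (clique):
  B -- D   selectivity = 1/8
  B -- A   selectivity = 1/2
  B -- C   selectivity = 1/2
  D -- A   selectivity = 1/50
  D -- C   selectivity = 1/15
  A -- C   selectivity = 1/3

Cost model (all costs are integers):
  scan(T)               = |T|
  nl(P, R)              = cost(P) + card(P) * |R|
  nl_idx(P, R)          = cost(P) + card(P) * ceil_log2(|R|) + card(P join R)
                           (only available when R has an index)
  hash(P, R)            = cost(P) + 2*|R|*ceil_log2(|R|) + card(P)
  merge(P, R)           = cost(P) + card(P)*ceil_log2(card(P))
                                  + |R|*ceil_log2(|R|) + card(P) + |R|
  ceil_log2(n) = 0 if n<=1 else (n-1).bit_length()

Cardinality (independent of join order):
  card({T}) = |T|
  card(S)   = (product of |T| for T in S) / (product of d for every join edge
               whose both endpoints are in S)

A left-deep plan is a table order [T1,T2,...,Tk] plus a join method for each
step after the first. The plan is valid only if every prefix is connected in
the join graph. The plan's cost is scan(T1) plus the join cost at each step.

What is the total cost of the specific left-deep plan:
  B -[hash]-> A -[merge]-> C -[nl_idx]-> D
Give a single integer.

step 1: scan B: cost=80, card=80
step 2: join A via hash
    card(P join A) = 80*300/(2) = 12000
    cost = 80 + 2*300*9 + 80 = 5560
step 3: join C via merge
    card(P join C) = 12000*300/(2*3) = 600000
    cost = 5560 + 12000*14 + 300*9 + 12000 + 300 = 188560
step 4: join D via nl_idx
    card(P join D) = 600000*150/(8*50*15) = 15000
    cost = 188560 + 600000*8 + 15000 = 5003560

5003560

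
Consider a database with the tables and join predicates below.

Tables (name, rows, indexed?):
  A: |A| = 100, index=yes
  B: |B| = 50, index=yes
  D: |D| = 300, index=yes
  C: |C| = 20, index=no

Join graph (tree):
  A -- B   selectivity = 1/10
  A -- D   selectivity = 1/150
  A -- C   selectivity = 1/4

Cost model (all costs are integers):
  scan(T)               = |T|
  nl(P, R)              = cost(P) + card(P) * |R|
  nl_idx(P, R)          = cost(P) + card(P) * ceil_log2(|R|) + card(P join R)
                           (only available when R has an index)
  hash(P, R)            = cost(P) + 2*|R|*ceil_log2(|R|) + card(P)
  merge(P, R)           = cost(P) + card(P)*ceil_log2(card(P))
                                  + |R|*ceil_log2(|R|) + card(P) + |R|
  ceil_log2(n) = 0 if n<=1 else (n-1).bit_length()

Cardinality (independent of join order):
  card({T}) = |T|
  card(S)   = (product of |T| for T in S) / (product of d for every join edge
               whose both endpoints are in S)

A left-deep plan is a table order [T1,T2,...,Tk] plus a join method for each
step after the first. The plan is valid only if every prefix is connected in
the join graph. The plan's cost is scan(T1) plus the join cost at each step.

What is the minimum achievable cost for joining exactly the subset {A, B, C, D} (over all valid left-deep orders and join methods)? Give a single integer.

Selinger DP over subsets of {A,B,C,D}:
  {A}: scan cost=100, card=100
  {B}: scan cost=50, card=50
  {D}: scan cost=300, card=300
  {C}: scan cost=20, card=20
  {AB}: card=500; try (B,hash)→800, (A,nl_idx)→900, (B,nl_idx)→1200, (A,merge)→1200, (B,merge)→1250, (A,hash)→1500 …(+2); best=800 via (B,hash)
  {AD}: card=200; try (D,nl_idx)→1200, (A,hash)→2000, (A,nl_idx)→2600, (D,merge)→3900, (A,merge)→4100, (D,hash)→5600 …(+2); best=1200 via (D,nl_idx)
  {AC}: card=500; try (C,hash)→400, (A,nl_idx)→660, (A,merge)→940, (C,merge)→1020, (A,hash)→1440, (A,nl)→2020 …(+1); best=400 via (C,hash)
  {ABD}: card=1000; try (B,hash)→2000, (B,merge)→3350, (B,nl_idx)→3400, (D,nl_idx)→6300, (D,hash)→6700, (D,merge)→8800 …(+2); best=2000 via (B,hash)
  {ABC}: card=2500; try (C,hash)→1500, (B,hash)→1500, (B,merge)→5750, (B,nl_idx)→5900, (C,merge)→5920, (C,nl)→10800 …(+1); best=1500 via (C,hash)
  {ACD}: card=1000; try (C,hash)→1600, (C,merge)→3120, (C,nl)→5200, (D,nl_idx)→5900, (D,hash)→6300, (D,merge)→8400 …(+1); best=1600 via (C,hash)
  {ABCD}: card=5000; try (C,hash)→3200, (B,hash)→3200, (D,hash)→9400, (B,nl_idx)→12600, (B,merge)→12950, (C,merge)→13120 …(+5); best=3200 via (C,hash)

3200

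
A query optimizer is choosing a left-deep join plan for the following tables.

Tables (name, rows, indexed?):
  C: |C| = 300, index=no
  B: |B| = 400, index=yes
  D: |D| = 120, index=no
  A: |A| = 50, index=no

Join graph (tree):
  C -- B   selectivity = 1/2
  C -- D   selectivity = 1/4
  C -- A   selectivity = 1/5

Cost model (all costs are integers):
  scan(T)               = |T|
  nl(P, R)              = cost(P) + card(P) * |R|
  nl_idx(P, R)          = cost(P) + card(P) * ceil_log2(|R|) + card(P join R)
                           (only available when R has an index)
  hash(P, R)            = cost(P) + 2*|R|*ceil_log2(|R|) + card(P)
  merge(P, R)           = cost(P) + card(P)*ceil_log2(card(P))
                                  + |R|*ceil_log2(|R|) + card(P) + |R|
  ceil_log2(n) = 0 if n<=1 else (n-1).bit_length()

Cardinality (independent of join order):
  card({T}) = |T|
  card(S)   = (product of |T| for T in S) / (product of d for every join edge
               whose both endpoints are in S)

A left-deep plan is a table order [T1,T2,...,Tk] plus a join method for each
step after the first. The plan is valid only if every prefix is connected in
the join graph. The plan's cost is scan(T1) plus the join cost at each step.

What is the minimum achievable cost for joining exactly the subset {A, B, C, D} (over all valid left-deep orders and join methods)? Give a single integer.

Selinger DP over subsets of {A,B,C,D}:
  {C}: scan cost=300, card=300
  {B}: scan cost=400, card=400
  {D}: scan cost=120, card=120
  {A}: scan cost=50, card=50
  {BC}: card=60000; try (C,hash)→6200, (B,merge)→7300, (C,merge)→7400, (B,hash)→7800, (B,nl_idx)→63000, (B,nl)→120300 …(+1); best=6200 via (C,hash)
  {CD}: card=9000; try (D,hash)→2280, (C,merge)→4080, (D,merge)→4260, (C,hash)→5640, (C,nl)→36120, (D,nl)→36300; best=2280 via (D,hash)
  {AC}: card=3000; try (A,hash)→1200, (C,merge)→3400, (A,merge)→3650, (C,hash)→5500, (C,nl)→15050, (A,nl)→15300; best=1200 via (A,hash)
  {BCD}: card=1800000; try (B,hash)→18480, (D,hash)→67880, (B,merge)→141280, (D,merge)→1027160, (B,nl_idx)→1883280, (B,nl)→3602280 …(+1); best=18480 via (B,hash)
  {ABC}: card=600000; try (B,hash)→11400, (B,merge)→44200, (A,hash)→66800, (B,nl_idx)→628200, (A,merge)→1026550, (B,nl)→1201200 …(+1); best=11400 via (B,hash)
  {ACD}: card=90000; try (D,hash)→5880, (A,hash)→11880, (D,merge)→41160, (A,merge)→137630, (D,nl)→361200, (A,nl)→452280; best=5880 via (D,hash)
  {ABCD}: card=18000000; try (B,hash)→103080, (D,hash)→613080, (B,merge)→1629880, (A,hash)→1819080, (D,merge)→12612360, (B,nl_idx)→18815880 …(+4); best=103080 via (B,hash)

103080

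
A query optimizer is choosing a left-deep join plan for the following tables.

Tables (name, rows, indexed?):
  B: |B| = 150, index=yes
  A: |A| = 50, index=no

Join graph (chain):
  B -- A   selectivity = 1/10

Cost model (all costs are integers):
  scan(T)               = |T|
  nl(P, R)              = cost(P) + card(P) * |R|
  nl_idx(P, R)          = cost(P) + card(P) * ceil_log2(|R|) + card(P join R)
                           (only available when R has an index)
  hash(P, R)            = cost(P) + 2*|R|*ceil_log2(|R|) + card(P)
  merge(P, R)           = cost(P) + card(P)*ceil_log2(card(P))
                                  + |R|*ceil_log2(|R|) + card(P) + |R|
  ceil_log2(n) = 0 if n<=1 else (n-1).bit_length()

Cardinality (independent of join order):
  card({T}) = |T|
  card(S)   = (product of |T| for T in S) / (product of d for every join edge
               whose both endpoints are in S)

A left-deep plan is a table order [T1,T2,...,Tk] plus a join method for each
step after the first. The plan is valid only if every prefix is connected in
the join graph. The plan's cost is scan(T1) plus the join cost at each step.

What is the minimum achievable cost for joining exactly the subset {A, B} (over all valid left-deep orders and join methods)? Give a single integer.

900

Selinger DP over subsets of {A,B}:
  {B}: scan cost=150, card=150
  {A}: scan cost=50, card=50
  {AB}: card=750; try (A,hash)→900, (B,nl_idx)→1200, (B,merge)→1750, (A,merge)→1850, (B,hash)→2500, (B,nl)→7550 …(+1); best=900 via (A,hash)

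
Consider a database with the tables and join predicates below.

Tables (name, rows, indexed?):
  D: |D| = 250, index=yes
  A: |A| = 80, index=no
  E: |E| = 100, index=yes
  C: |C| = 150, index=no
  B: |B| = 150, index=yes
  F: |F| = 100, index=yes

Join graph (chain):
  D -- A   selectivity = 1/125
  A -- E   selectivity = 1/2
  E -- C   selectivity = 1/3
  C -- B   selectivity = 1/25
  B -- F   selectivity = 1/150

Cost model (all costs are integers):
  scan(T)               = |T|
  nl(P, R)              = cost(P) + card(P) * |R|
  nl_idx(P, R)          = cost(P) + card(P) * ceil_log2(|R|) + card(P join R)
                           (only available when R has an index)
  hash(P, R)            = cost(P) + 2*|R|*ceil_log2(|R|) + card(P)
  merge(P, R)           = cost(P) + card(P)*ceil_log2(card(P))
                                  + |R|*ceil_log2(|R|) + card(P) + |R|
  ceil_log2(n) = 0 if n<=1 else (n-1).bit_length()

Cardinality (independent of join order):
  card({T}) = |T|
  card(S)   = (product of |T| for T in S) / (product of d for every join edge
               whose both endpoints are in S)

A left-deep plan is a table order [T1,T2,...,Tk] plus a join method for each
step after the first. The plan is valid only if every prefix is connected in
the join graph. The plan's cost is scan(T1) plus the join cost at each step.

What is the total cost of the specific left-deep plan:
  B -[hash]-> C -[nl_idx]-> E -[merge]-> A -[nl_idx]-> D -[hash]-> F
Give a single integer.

step 1: scan B: cost=150, card=150
step 2: join C via hash
    card(P join C) = 150*150/(25) = 900
    cost = 150 + 2*150*8 + 150 = 2700
step 3: join E via nl_idx
    card(P join E) = 900*100/(3) = 30000
    cost = 2700 + 900*7 + 30000 = 39000
step 4: join A via merge
    card(P join A) = 30000*80/(2) = 1200000
    cost = 39000 + 30000*15 + 80*7 + 30000 + 80 = 519640
step 5: join D via nl_idx
    card(P join D) = 1200000*250/(125) = 2400000
    cost = 519640 + 1200000*8 + 2400000 = 12519640
step 6: join F via hash
    card(P join F) = 2400000*100/(150) = 1600000
    cost = 12519640 + 2*100*7 + 2400000 = 14921040

14921040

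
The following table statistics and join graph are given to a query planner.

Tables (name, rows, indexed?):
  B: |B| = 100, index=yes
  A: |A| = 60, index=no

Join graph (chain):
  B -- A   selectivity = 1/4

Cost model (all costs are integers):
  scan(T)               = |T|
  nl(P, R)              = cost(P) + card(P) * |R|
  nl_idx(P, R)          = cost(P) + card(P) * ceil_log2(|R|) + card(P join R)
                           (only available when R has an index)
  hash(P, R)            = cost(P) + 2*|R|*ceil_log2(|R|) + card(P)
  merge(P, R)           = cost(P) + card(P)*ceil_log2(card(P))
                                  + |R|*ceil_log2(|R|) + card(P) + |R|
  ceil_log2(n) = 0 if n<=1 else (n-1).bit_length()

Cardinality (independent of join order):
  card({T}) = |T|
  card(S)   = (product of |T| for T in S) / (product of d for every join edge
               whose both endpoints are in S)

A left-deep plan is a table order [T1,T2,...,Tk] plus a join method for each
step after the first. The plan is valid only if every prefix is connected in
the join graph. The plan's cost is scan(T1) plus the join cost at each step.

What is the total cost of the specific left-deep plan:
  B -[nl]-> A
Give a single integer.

6100

step 1: scan B: cost=100, card=100
step 2: join A via nl
    card(P join A) = 100*60/(4) = 1500
    cost = 100 + 100*60 = 6100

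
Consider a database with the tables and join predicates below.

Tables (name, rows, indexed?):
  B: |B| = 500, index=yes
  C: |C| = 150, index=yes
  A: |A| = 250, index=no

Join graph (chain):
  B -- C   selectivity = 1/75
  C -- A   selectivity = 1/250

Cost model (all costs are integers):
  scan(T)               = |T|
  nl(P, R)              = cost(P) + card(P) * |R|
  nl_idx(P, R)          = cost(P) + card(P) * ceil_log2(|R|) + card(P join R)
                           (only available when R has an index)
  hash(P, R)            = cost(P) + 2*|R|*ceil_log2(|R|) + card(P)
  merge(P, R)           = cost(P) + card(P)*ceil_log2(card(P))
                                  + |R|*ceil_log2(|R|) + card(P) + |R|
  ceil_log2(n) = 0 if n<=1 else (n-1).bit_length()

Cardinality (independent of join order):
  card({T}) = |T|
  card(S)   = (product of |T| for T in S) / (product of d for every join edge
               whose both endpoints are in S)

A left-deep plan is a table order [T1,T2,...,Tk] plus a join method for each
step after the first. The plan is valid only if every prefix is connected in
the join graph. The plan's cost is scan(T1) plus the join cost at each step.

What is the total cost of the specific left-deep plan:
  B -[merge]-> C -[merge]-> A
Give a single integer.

20100

step 1: scan B: cost=500, card=500
step 2: join C via merge
    card(P join C) = 500*150/(75) = 1000
    cost = 500 + 500*9 + 150*8 + 500 + 150 = 6850
step 3: join A via merge
    card(P join A) = 1000*250/(250) = 1000
    cost = 6850 + 1000*10 + 250*8 + 1000 + 250 = 20100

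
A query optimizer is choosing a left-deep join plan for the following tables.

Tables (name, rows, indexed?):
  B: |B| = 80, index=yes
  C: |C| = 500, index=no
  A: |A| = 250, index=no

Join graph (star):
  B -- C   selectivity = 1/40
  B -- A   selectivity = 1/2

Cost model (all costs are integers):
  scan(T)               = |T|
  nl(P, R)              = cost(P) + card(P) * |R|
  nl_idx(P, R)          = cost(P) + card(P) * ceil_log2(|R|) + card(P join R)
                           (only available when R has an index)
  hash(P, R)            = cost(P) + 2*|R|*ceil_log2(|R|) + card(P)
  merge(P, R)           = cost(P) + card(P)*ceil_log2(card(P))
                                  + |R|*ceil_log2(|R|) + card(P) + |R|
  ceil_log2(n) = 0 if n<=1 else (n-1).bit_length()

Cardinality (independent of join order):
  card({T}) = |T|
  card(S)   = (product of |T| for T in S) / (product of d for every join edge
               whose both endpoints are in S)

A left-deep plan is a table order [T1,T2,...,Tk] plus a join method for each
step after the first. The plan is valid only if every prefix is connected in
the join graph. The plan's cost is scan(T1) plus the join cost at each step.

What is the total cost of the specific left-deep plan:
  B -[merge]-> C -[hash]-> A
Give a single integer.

step 1: scan B: cost=80, card=80
step 2: join C via merge
    card(P join C) = 80*500/(40) = 1000
    cost = 80 + 80*7 + 500*9 + 80 + 500 = 5720
step 3: join A via hash
    card(P join A) = 1000*250/(2) = 125000
    cost = 5720 + 2*250*8 + 1000 = 10720

10720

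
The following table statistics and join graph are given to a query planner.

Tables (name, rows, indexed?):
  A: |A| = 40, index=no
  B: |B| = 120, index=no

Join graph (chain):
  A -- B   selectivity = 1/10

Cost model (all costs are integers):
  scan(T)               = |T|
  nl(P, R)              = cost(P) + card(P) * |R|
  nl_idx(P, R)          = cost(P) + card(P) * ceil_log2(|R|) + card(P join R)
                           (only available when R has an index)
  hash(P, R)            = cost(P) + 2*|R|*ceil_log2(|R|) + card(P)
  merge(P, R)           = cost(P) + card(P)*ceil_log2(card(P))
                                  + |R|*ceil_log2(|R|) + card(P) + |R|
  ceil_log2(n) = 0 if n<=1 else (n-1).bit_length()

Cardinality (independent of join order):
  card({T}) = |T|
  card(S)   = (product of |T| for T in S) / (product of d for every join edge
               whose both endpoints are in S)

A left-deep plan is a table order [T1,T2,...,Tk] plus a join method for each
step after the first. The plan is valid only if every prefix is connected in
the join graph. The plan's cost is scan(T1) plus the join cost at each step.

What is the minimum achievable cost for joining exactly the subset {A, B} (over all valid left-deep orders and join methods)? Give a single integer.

720

Selinger DP over subsets of {A,B}:
  {A}: scan cost=40, card=40
  {B}: scan cost=120, card=120
  {AB}: card=480; try (A,hash)→720, (B,merge)→1280, (A,merge)→1360, (B,hash)→1760, (B,nl)→4840, (A,nl)→4920; best=720 via (A,hash)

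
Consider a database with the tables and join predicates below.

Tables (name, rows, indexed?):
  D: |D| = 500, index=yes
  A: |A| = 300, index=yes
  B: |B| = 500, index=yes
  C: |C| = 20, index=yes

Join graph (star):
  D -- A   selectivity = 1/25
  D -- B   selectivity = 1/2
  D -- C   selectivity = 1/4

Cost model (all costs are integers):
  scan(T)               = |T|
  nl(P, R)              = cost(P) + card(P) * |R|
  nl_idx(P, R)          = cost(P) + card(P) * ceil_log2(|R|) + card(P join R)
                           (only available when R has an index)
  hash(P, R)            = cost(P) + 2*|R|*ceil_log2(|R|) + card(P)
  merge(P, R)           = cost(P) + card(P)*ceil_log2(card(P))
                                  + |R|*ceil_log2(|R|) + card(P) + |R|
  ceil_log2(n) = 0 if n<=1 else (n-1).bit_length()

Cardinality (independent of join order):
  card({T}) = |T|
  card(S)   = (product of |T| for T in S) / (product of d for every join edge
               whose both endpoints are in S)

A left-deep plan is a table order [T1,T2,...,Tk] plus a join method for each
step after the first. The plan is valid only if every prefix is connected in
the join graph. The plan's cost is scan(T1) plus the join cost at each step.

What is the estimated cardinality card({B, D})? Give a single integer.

Tables in S: B(500), D(500)
Edges inside S: D-B(d=2)
numerator = 500 * 500 = 250000
denominator = 2 = 2
card(S) = 250000 / 2 = 125000

125000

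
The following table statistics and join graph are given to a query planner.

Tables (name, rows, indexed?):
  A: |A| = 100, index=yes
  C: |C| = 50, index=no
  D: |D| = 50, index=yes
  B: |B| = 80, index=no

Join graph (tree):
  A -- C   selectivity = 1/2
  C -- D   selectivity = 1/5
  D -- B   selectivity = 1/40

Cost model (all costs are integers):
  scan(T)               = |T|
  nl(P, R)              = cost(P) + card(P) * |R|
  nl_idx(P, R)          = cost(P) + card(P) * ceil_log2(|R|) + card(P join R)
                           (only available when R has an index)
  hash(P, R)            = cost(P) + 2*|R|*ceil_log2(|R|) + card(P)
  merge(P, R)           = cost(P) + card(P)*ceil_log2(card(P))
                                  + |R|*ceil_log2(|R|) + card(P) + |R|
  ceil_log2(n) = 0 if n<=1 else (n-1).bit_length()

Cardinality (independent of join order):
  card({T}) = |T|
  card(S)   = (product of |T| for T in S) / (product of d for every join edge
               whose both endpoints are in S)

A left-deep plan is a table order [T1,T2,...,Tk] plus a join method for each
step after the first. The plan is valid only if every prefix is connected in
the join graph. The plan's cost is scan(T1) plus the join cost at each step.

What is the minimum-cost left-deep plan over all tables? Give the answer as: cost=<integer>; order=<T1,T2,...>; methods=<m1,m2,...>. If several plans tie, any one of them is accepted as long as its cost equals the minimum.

Selinger DP (subsets sized 1..n):
  {A}: scan cost=100, card=100
  {C}: scan cost=50, card=50
  {D}: scan cost=50, card=50
  {B}: scan cost=80, card=80
  {AC}: card=2500; try (C,hash)→800, (A,merge)→1200, (C,merge)→1250, (A,hash)→1500, (A,nl_idx)→2900, (A,nl)→5050 …(+1); best=800 via (C,hash)
  {CD}: card=500; try (D,hash)→700, (C,hash)→700, (D,merge)→750, (C,merge)→750, (D,nl_idx)→850, (D,nl)→2550 …(+1); best=700 via (D,hash)
  {BD}: card=100; try (D,nl_idx)→660, (D,hash)→760, (B,merge)→1040, (D,merge)→1070, (B,hash)→1220, (B,nl)→4050 …(+1); best=660 via (D,nl_idx)
  {ACD}: card=25000; try (A,hash)→2600, (D,hash)→3900, (A,merge)→6500, (A,nl_idx)→29200, (D,merge)→33650, (D,nl_idx)→40800 …(+2); best=2600 via (A,hash)
  {BCD}: card=1000; try (C,hash)→1360, (C,merge)→1810, (B,hash)→2320, (C,nl)→5660, (B,merge)→6340, (B,nl)→40700; best=1360 via (C,hash)
  {ABCD}: card=50000; try (A,hash)→3760, (A,merge)→13160, (B,hash)→28720, (A,nl_idx)→58360, (A,nl)→101360, (B,merge)→403240 …(+1); best=3760 via (A,hash)

cost=3760; order=B,D,C,A; methods=nl_idx,hash,hash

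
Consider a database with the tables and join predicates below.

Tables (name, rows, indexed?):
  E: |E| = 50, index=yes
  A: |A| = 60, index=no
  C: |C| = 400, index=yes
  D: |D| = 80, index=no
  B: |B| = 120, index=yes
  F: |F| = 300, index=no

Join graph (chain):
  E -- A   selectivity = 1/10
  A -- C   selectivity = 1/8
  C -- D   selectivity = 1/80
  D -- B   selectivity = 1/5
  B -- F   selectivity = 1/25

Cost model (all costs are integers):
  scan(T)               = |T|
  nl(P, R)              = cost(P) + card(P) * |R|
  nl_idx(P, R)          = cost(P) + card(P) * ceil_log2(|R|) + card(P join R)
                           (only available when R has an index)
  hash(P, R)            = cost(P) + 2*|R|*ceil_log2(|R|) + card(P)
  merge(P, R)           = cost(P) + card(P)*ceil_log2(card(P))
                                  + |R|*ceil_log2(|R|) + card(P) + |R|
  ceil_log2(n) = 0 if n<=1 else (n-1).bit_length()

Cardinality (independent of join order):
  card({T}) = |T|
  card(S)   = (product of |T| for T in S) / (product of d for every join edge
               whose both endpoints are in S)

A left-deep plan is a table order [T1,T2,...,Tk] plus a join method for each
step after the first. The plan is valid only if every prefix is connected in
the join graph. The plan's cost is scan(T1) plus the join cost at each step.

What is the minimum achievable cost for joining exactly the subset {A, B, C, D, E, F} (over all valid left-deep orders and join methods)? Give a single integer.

388000

Selinger DP over subsets of {A,B,C,D,E,F}:
  {E}: scan cost=50, card=50
  {A}: scan cost=60, card=60
  {C}: scan cost=400, card=400
  {D}: scan cost=80, card=80
  {B}: scan cost=120, card=120
  {F}: scan cost=300, card=300
  {AE}: card=300; try (E,hash)→720, (E,nl_idx)→720, (A,hash)→820, (A,merge)→820, (E,merge)→830, (A,nl)→3050 …(+1); best=720 via (E,hash)
  {AC}: card=3000; try (A,hash)→1520, (C,nl_idx)→3600, (C,merge)→4480, (A,merge)→4820, (C,hash)→7320, (C,nl)→24060 …(+1); best=1520 via (A,hash)
  {CD}: card=400; try (C,nl_idx)→1200, (D,hash)→1920, (C,merge)→4720, (D,merge)→5040, (C,hash)→7360, (C,nl)→32080 …(+1); best=1200 via (C,nl_idx)
  {BD}: card=1920; try (D,hash)→1360, (B,merge)→1680, (D,merge)→1720, (B,hash)→1840, (B,nl_idx)→2560, (B,nl)→9680 …(+1); best=1360 via (D,hash)
  {BF}: card=1440; try (B,hash)→2280, (B,nl_idx)→3840, (F,merge)→4080, (B,merge)→4260, (F,hash)→5640, (F,nl)→36120 …(+1); best=2280 via (B,hash)
  {ACE}: card=15000; try (E,hash)→5120, (C,merge)→7720, (C,hash)→8220, (C,nl_idx)→18420, (E,nl_idx)→34520, (E,merge)→40870 …(+2); best=5120 via (E,hash)
  {ACD}: card=3000; try (A,hash)→2320, (A,merge)→5620, (D,hash)→5640, (A,nl)→25200, (D,merge)→41160, (D,nl)→241520; best=2320 via (A,hash)
  {BCD}: card=9600; try (B,hash)→3280, (B,merge)→6160, (C,hash)→10480, (B,nl_idx)→13600, (C,nl_idx)→28240, (C,merge)→28400 …(+2); best=3280 via (B,hash)
  {BDF}: card=23040; try (D,hash)→4840, (F,hash)→8680, (D,merge)→20200, (F,merge)→27400, (D,nl)→117480, (F,nl)→577360; best=4840 via (D,hash)
  {ACDE}: card=15000; try (E,hash)→5920, (D,hash)→21240, (E,nl_idx)→35320, (E,merge)→41670, (E,nl)→152320, (D,merge)→230760 …(+1); best=5920 via (E,hash)
  {ABCD}: card=72000; try (B,hash)→7000, (A,hash)→13600, (B,merge)→42280, (B,nl_idx)→95320, (A,merge)→147700, (B,nl)→362320 …(+1); best=7000 via (B,hash)
  {BCDF}: card=115200; try (F,hash)→18280, (C,hash)→35080, (F,merge)→150280, (C,nl_idx)→327400, (C,merge)→377480, (F,nl)→2883280 …(+1); best=18280 via (F,hash)
  {ABCDE}: card=360000; try (B,hash)→22600, (E,hash)→79600, (B,merge)→231880, (B,nl_idx)→470920, (E,nl_idx)→799000, (E,merge)→1303350 …(+2); best=22600 via (B,hash)
  {ABCDF}: card=864000; try (F,hash)→84400, (A,hash)→134200, (F,merge)→1306000, (A,merge)→2092300, (A,nl)→6930280, (F,nl)→21607000; best=84400 via (F,hash)
  {ABCDEF}: card=4320000; try (F,hash)→388000, (E,hash)→949000, (F,merge)→7225600, (E,nl_idx)→9588400, (E,merge)→18228750, (E,nl)→43284400 …(+1); best=388000 via (F,hash)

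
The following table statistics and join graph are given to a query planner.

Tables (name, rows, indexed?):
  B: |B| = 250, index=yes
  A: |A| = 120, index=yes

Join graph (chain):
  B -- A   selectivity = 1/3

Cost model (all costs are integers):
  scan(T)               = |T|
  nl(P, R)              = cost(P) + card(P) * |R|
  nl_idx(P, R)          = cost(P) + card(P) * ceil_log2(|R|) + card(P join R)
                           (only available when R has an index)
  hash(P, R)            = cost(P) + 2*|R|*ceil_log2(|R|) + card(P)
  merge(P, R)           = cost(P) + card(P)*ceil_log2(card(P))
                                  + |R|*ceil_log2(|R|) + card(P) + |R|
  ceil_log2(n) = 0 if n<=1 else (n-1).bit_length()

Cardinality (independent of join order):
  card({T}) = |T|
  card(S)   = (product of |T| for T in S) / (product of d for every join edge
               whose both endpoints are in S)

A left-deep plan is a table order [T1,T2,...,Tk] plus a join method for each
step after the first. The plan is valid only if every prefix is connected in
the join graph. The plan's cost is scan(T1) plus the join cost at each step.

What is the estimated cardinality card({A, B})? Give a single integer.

10000

Tables in S: A(120), B(250)
Edges inside S: B-A(d=3)
numerator = 120 * 250 = 30000
denominator = 3 = 3
card(S) = 30000 / 3 = 10000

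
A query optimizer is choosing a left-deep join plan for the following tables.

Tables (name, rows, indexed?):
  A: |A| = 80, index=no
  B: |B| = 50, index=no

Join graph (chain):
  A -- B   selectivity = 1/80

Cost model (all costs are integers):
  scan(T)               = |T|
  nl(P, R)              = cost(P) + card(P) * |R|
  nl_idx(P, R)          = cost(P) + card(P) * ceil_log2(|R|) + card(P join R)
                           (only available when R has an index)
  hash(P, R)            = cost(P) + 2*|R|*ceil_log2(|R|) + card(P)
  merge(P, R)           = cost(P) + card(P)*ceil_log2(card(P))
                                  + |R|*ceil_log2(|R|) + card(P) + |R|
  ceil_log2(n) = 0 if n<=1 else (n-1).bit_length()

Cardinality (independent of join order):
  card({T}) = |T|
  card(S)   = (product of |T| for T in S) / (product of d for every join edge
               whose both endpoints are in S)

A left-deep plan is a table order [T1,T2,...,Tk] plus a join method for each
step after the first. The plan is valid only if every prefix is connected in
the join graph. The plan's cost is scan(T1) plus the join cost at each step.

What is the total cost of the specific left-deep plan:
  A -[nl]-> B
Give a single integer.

step 1: scan A: cost=80, card=80
step 2: join B via nl
    card(P join B) = 80*50/(80) = 50
    cost = 80 + 80*50 = 4080

4080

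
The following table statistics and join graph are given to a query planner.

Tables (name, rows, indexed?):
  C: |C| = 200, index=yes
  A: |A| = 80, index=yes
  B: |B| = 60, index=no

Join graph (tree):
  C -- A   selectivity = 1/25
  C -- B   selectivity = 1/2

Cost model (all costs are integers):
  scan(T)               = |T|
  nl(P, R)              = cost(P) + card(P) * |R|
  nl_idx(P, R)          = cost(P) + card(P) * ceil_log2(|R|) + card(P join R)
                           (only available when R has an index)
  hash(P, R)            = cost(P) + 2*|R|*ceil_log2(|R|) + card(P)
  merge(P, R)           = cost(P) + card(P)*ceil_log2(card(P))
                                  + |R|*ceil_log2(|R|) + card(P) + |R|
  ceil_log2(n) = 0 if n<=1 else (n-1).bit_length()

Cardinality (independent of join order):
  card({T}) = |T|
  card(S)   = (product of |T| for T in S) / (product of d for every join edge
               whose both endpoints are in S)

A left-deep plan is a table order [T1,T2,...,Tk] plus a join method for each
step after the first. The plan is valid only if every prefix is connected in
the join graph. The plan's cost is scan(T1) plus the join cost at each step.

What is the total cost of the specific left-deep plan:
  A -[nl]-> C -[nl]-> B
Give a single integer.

54480

step 1: scan A: cost=80, card=80
step 2: join C via nl
    card(P join C) = 80*200/(25) = 640
    cost = 80 + 80*200 = 16080
step 3: join B via nl
    card(P join B) = 640*60/(2) = 19200
    cost = 16080 + 640*60 = 54480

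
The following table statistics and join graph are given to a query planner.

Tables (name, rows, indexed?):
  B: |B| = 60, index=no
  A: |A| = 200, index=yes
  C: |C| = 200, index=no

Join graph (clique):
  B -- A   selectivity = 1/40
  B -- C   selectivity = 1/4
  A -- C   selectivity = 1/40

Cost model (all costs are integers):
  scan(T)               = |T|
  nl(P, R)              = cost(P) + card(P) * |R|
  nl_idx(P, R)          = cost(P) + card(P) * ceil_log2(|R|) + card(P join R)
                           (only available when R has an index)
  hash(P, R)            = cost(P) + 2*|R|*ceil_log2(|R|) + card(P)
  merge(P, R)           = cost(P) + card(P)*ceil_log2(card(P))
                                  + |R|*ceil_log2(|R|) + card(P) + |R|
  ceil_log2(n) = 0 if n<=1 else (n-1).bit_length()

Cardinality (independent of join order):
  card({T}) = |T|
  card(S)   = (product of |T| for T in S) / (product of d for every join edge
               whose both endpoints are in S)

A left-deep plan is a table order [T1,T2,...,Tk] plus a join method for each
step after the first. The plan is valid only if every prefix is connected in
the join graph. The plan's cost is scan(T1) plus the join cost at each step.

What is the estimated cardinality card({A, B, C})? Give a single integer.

Tables in S: A(200), B(60), C(200)
Edges inside S: B-A(d=40), B-C(d=4), A-C(d=40)
numerator = 200 * 60 * 200 = 2400000
denominator = 40 * 4 * 40 = 6400
card(S) = 2400000 / 6400 = 375

375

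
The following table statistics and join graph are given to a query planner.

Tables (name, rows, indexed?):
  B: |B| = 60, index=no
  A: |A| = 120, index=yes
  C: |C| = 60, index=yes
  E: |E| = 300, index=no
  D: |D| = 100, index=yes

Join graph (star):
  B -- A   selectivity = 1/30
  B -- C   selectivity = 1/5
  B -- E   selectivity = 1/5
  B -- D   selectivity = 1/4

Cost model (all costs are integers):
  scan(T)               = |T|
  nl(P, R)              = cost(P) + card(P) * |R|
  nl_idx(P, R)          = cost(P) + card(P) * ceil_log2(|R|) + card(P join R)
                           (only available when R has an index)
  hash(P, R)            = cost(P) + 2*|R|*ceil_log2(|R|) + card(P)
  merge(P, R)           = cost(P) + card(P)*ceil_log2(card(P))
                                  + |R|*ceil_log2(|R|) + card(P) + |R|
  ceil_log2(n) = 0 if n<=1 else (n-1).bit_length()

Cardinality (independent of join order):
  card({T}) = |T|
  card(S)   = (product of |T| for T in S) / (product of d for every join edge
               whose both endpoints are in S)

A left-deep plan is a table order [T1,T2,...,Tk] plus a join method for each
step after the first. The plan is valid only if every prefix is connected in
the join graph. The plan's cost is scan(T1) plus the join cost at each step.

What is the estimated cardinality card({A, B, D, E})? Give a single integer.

Tables in S: A(120), B(60), D(100), E(300)
Edges inside S: B-A(d=30), B-E(d=5), B-D(d=4)
numerator = 120 * 60 * 100 * 300 = 216000000
denominator = 30 * 5 * 4 = 600
card(S) = 216000000 / 600 = 360000

360000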